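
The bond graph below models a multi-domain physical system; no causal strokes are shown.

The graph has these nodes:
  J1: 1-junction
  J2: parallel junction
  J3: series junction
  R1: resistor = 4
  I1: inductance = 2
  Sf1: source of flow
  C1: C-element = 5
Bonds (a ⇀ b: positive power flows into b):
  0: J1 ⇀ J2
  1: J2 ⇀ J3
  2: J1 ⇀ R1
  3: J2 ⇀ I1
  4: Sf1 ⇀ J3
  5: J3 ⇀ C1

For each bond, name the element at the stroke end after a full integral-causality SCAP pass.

bond 0 →J2
bond 1 →J3
bond 2 →J1
bond 3 →I1
bond 4 →Sf1
bond 5 →J3

#4 |Sf1  (Sf1 fixes flow; stroke at Sf1)
#1 |J3  (common-f at J3 fixed by 4)
#5 |J3  (J3 flow already set via bond 4)
#3 |I1  (I1 outputs flow p/I1)
#0 |J2  (only one effort-in slot at J2)
#2 |J1  (J1: bond 0 brought flow, rest push out)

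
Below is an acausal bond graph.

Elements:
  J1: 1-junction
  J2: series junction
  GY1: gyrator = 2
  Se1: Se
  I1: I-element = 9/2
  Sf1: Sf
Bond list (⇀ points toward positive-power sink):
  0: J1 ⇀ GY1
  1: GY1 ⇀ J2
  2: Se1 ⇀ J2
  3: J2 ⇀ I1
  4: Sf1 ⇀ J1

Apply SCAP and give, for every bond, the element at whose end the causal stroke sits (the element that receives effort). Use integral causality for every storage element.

bond 2 stroke at J2  (Se1: effort source, stroke at far end)
bond 4 stroke at Sf1  (Sf1 (Sf) sets flow on bond)
bond 0 stroke at J1  (1-jn J1 has f-setter on 4)
bond 1 stroke at J2  (GY1: gyrator matches bond 0)
bond 3 stroke at I1  (J2: last free bond brings flow in)

b0 →J1
b1 →J2
b2 →J2
b3 →I1
b4 →Sf1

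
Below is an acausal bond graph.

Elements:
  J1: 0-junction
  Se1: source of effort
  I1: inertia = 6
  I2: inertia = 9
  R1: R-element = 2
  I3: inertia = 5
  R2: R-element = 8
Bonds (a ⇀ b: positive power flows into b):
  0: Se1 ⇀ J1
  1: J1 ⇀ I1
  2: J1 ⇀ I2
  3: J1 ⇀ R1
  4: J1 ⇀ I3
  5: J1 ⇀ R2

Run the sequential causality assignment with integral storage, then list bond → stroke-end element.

b0 |J1
b1 |I1
b2 |I2
b3 |R1
b4 |I3
b5 |R2

β0 stroke at J1  (Se1 (Se) sets effort on bond)
β1 stroke at I1  (J1: bond 0 brought effort, rest push out)
β2 stroke at I2  (common-e at J1 fixed by 0)
β3 stroke at R1  (common-e at J1 fixed by 0)
β4 stroke at I3  (0-jn J1 has e-setter on 0)
β5 stroke at R2  (J1: bond 0 brought effort, rest push out)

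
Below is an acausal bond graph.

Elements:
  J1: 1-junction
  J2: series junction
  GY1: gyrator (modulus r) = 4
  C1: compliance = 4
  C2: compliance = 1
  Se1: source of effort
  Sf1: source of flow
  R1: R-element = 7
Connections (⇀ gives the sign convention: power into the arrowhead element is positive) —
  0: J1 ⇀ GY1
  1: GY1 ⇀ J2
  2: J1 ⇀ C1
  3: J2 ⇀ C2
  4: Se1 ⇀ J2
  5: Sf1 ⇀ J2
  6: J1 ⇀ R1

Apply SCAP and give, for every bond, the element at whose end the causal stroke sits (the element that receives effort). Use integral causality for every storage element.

β0 stroke→J1
β1 stroke→J2
β2 stroke→J1
β3 stroke→J2
β4 stroke→J2
β5 stroke→Sf1
β6 stroke→R1

#4 →J2  (source Se1 imposes e)
#5 →Sf1  (Sf1 fixes flow; stroke at Sf1)
#1 →J2  (J2 flow already set via bond 5)
#3 →J2  (J2 flow already set via bond 5)
#0 →J1  (GY GY1: same side as bond 1)
#2 →J1  (prefer integral on C1)
#6 →R1  (J1: last free bond brings flow in)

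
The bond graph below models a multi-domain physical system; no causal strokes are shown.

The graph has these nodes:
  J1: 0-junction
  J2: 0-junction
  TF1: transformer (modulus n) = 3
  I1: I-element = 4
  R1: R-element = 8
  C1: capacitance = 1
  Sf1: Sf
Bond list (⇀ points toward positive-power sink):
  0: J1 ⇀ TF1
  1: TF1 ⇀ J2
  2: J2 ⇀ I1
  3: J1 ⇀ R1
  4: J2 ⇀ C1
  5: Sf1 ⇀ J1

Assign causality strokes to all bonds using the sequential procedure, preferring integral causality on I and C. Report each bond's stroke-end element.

b0 |J1
b1 |TF1
b2 |I1
b3 |R1
b4 |J2
b5 |Sf1

bond 5 stroke→Sf1  (source Sf1 imposes f)
bond 2 stroke→I1  (I1 outputs flow p/I1)
bond 4 stroke→J2  (prefer integral on C1)
bond 1 stroke→TF1  (J2: bond 4 brought effort, rest push out)
bond 0 stroke→J1  (TF1 one-in-one-out from 1)
bond 3 stroke→R1  (J1 effort already set via bond 0)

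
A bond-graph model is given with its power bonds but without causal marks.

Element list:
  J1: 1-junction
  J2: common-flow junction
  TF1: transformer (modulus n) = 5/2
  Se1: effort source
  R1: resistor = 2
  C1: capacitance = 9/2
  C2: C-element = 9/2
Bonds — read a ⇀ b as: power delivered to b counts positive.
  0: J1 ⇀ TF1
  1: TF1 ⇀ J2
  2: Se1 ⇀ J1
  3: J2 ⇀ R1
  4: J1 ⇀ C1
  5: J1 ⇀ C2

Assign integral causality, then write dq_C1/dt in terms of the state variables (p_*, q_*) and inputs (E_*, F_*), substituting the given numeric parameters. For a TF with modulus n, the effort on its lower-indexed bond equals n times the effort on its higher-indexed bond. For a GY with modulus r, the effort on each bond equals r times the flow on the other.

b2 stroke→J1  (source Se1 imposes e)
b4 stroke→J1  (C1 integral (e out))
b5 stroke→J1  (C2 integral (e out))
b0 stroke→TF1  (J1 needs exactly one f-in)
b1 stroke→J2  (TF1 one-in-one-out from 0)
b3 stroke→R1  (closing 1-jn rule on J2)

dq_C1/dt = 2*E_Se1/25 - 4*q_C1/225 - 4*q_C2/225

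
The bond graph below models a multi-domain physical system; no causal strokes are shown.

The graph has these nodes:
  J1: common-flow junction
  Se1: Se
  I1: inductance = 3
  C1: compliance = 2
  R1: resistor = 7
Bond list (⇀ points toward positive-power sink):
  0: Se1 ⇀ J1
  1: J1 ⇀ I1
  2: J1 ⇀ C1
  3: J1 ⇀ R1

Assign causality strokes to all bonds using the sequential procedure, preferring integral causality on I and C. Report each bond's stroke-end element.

b0 →J1
b1 →I1
b2 →J1
b3 →J1

bond 0 stroke at J1  (Se1 (Se) sets effort on bond)
bond 1 stroke at I1  (I1 outputs flow p/I1)
bond 2 stroke at J1  (common-f at J1 fixed by 1)
bond 3 stroke at J1  (J1 flow already set via bond 1)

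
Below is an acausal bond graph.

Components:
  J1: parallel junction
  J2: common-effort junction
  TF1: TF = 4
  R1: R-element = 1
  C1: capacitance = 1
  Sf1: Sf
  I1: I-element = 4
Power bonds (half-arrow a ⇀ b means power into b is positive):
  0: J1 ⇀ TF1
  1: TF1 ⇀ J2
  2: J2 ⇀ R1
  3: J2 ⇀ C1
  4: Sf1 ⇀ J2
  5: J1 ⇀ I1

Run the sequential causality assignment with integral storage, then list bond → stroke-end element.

bond 0 stroke at J1
bond 1 stroke at TF1
bond 2 stroke at R1
bond 3 stroke at J2
bond 4 stroke at Sf1
bond 5 stroke at I1

b4 |Sf1  (Sf1 fixes flow; stroke at Sf1)
b3 |J2  (C1 outputs effort q/C1)
b1 |TF1  (0-jn J2 has e-setter on 3)
b2 |R1  (J2 effort already set via bond 3)
b0 |J1  (TF1 one-in-one-out from 1)
b5 |I1  (J1: bond 0 brought effort, rest push out)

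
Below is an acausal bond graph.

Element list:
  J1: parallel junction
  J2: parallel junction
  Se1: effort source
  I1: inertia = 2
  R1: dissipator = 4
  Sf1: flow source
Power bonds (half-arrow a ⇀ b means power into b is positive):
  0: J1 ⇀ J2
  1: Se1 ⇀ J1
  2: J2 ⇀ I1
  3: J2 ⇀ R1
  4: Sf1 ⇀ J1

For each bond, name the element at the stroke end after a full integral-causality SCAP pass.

bond 1 →J1  (source Se1 imposes e)
bond 4 →Sf1  (Sf1 fixes flow; stroke at Sf1)
bond 0 →J2  (J1: bond 1 brought effort, rest push out)
bond 2 →I1  (J2 effort already set via bond 0)
bond 3 →R1  (J2 effort already set via bond 0)

β0 |J2
β1 |J1
β2 |I1
β3 |R1
β4 |Sf1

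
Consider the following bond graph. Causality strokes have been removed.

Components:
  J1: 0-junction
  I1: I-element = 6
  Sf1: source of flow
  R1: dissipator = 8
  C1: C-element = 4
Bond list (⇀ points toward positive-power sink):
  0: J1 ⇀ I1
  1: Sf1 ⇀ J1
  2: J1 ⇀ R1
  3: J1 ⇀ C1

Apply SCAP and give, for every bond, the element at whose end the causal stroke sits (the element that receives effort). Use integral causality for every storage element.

#1 →Sf1  (Sf1 (Sf) sets flow on bond)
#0 →I1  (I1: I, integral causality)
#3 →J1  (C1 integral (e out))
#2 →R1  (J1: bond 3 brought effort, rest push out)

β0 →I1
β1 →Sf1
β2 →R1
β3 →J1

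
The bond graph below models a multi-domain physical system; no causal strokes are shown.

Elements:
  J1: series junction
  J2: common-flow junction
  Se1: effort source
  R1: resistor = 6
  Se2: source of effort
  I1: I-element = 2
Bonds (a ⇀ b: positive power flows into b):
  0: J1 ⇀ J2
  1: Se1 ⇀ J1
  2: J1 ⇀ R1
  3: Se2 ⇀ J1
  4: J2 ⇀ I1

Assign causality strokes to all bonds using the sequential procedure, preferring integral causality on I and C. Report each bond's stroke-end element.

bond 0 stroke→J2
bond 1 stroke→J1
bond 2 stroke→J1
bond 3 stroke→J1
bond 4 stroke→I1

bond 1 →J1  (Se1 (Se) sets effort on bond)
bond 3 →J1  (Se2: effort source, stroke at far end)
bond 4 →I1  (I1 outputs flow p/I1)
bond 0 →J2  (J2 flow already set via bond 4)
bond 2 →J1  (common-f at J1 fixed by 0)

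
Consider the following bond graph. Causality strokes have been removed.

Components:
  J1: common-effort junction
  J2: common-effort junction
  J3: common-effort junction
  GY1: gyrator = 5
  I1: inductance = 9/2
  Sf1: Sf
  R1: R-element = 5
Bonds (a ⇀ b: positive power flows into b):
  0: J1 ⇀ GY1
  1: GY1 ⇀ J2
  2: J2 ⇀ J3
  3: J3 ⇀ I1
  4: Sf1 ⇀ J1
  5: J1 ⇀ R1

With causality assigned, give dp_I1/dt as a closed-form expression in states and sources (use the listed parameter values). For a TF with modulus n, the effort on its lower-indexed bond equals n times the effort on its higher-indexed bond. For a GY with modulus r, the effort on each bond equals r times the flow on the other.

#4 →Sf1  (Sf1 (Sf) sets flow on bond)
#3 →I1  (I1 integral (f out))
#2 →J3  (only one effort-in slot at J3)
#1 →J2  (J2: last free bond brings effort in)
#0 →J1  (GY1: gyrator matches bond 1)
#5 →R1  (J1: bond 0 brought effort, rest push out)

dp_I1/dt = 5*F_Sf1 - 10*p_I1/9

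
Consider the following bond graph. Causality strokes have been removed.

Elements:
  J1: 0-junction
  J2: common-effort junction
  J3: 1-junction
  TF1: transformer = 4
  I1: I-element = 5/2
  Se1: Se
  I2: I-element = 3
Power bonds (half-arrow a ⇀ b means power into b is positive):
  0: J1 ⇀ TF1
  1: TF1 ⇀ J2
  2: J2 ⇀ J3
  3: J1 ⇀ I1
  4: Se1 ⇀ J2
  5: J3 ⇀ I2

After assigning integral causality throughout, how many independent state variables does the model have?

#4 →J2  (source Se1 imposes e)
#1 →TF1  (J2: bond 4 brought effort, rest push out)
#2 →J3  (common-e at J2 fixed by 4)
#5 →I2  (J3: last free bond brings flow in)
#0 →J1  (through TF1, causality passes straight; one stroke at TF1)
#3 →I1  (common-e at J1 fixed by 0)

2  (I1, I2 all integral)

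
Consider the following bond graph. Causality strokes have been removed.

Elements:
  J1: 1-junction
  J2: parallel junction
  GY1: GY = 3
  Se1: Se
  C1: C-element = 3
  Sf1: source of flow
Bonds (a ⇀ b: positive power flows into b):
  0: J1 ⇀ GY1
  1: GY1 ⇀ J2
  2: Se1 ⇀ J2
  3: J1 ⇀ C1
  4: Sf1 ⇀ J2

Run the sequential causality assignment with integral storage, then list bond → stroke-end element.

#0 |GY1
#1 |GY1
#2 |J2
#3 |J1
#4 |Sf1

#2 →J2  (Se1 (Se) sets effort on bond)
#4 →Sf1  (Sf1 (Sf) sets flow on bond)
#1 →GY1  (common-e at J2 fixed by 2)
#0 →GY1  (through GY1, causality inverts; strokes same side of GY1)
#3 →J1  (J1 flow already set via bond 0)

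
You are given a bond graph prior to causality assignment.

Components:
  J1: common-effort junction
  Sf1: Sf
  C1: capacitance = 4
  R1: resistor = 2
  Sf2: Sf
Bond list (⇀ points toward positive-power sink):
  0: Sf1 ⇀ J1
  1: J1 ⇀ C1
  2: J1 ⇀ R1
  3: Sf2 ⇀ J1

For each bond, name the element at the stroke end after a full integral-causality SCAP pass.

b0 stroke at Sf1
b1 stroke at J1
b2 stroke at R1
b3 stroke at Sf2

#0 |Sf1  (source Sf1 imposes f)
#3 |Sf2  (Sf2: flow source, stroke at near end)
#1 |J1  (C1: C, integral causality)
#2 |R1  (0-jn J1 has e-setter on 1)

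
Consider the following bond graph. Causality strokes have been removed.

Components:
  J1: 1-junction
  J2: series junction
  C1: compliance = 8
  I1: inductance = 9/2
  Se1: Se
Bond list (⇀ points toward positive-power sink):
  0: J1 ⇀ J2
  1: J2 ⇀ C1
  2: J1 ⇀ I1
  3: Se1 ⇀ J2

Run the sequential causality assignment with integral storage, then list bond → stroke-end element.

β3 stroke at J2  (Se1: effort source, stroke at far end)
β1 stroke at J2  (C1 outputs effort q/C1)
β0 stroke at J1  (J2: last free bond brings flow in)
β2 stroke at I1  (J1 needs exactly one f-in)

bond 0 |J1
bond 1 |J2
bond 2 |I1
bond 3 |J2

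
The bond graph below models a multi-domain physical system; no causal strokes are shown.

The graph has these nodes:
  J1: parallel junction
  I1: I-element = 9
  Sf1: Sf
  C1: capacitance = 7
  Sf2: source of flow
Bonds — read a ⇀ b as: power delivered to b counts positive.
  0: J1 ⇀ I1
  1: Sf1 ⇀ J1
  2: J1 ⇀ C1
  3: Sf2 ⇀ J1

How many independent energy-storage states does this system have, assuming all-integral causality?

bond 1 →Sf1  (Sf1 (Sf) sets flow on bond)
bond 3 →Sf2  (Sf2: flow source, stroke at near end)
bond 0 →I1  (I1 integral (f out))
bond 2 →J1  (only one effort-in slot at J1)

2  (C1, I1 all integral)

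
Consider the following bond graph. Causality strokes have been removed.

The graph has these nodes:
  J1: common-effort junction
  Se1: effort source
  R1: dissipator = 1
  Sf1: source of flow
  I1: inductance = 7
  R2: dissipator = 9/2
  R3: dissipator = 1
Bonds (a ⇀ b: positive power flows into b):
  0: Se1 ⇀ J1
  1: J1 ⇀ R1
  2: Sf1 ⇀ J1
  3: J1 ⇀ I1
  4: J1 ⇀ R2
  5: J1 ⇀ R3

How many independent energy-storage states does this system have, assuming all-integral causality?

bond 0 stroke at J1  (Se1 (Se) sets effort on bond)
bond 2 stroke at Sf1  (source Sf1 imposes f)
bond 1 stroke at R1  (J1: bond 0 brought effort, rest push out)
bond 3 stroke at I1  (J1 effort already set via bond 0)
bond 4 stroke at R2  (common-e at J1 fixed by 0)
bond 5 stroke at R3  (common-e at J1 fixed by 0)

1  (I1 all integral)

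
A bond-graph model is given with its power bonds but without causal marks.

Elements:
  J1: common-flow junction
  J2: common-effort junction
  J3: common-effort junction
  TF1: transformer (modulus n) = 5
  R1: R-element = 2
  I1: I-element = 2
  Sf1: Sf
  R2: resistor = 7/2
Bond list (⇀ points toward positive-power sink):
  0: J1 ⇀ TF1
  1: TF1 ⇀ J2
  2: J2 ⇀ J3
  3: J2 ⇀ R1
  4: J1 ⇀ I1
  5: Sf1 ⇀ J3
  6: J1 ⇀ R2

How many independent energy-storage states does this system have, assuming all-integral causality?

b5 |Sf1  (Sf1 (Sf) sets flow on bond)
b2 |J3  (J3: last free bond brings effort in)
b4 |I1  (I1 integral (f out))
b0 |J1  (J1: bond 4 brought flow, rest push out)
b6 |J1  (1-jn J1 has f-setter on 4)
b1 |TF1  (TF1: transformer flips bond 0)
b3 |J2  (only one effort-in slot at J2)

1  (I1 all integral)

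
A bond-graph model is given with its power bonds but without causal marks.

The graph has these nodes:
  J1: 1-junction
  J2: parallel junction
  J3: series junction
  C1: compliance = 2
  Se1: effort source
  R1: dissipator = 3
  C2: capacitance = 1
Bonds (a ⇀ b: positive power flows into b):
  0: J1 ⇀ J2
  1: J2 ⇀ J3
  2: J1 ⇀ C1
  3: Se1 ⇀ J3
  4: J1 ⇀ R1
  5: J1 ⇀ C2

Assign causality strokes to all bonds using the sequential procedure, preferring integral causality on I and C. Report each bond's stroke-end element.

b0 stroke→J1
b1 stroke→J2
b2 stroke→J1
b3 stroke→J3
b4 stroke→R1
b5 stroke→J1

#3 |J3  (Se1 (Se) sets effort on bond)
#1 |J2  (J3 needs exactly one f-in)
#0 |J1  (common-e at J2 fixed by 1)
#2 |J1  (prefer integral on C1)
#5 |J1  (C2 integral (e out))
#4 |R1  (closing 1-jn rule on J1)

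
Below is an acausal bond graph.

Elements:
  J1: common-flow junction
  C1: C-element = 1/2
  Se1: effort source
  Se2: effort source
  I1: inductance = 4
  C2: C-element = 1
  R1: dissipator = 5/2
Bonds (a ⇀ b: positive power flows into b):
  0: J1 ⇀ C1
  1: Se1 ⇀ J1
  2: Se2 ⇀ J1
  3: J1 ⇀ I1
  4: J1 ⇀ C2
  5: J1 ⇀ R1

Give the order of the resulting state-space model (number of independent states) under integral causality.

3  (C1, C2, I1 all integral)

#1 stroke→J1  (Se1 (Se) sets effort on bond)
#2 stroke→J1  (source Se2 imposes e)
#0 stroke→J1  (C1: C, integral causality)
#3 stroke→I1  (prefer integral on I1)
#4 stroke→J1  (common-f at J1 fixed by 3)
#5 stroke→J1  (J1: bond 3 brought flow, rest push out)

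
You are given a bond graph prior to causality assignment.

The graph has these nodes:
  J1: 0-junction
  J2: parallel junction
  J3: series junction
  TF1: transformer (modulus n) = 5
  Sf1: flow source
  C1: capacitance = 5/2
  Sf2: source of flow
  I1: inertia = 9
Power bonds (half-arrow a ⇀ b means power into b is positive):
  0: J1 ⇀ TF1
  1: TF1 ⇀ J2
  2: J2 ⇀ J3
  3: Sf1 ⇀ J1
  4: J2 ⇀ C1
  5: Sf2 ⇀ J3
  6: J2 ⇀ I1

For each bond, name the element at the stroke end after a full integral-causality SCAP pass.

bond 0 stroke→J1
bond 1 stroke→TF1
bond 2 stroke→J3
bond 3 stroke→Sf1
bond 4 stroke→J2
bond 5 stroke→Sf2
bond 6 stroke→I1

bond 3 →Sf1  (source Sf1 imposes f)
bond 5 →Sf2  (source Sf2 imposes f)
bond 0 →J1  (J1 needs exactly one e-in)
bond 2 →J3  (J3: bond 5 brought flow, rest push out)
bond 1 →TF1  (TF1 one-in-one-out from 0)
bond 4 →J2  (C1 outputs effort q/C1)
bond 6 →I1  (J2: bond 4 brought effort, rest push out)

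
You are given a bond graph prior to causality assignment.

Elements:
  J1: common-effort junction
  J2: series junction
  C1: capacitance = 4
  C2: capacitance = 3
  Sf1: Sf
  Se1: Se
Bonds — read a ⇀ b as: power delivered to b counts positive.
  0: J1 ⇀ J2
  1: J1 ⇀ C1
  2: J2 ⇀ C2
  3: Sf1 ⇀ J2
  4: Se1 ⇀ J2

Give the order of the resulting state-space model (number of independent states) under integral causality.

β3 →Sf1  (Sf1: flow source, stroke at near end)
β4 →J2  (source Se1 imposes e)
β0 →J2  (1-jn J2 has f-setter on 3)
β2 →J2  (J2 flow already set via bond 3)
β1 →J1  (closing 0-jn rule on J1)

2  (C1, C2 all integral)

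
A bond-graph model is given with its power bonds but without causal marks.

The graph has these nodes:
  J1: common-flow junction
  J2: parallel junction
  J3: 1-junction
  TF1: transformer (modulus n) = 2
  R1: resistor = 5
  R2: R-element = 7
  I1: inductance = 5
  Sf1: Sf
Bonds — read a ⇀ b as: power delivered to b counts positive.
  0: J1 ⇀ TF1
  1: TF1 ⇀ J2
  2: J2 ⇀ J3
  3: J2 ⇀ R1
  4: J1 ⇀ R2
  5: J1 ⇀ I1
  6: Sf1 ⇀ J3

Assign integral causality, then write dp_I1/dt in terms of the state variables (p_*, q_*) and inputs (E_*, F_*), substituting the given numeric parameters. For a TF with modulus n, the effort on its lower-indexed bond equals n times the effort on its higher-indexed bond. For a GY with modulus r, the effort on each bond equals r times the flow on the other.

dp_I1/dt = 10*F_Sf1 - 27*p_I1/5

#6 |Sf1  (source Sf1 imposes f)
#2 |J3  (common-f at J3 fixed by 6)
#5 |I1  (I1 outputs flow p/I1)
#0 |J1  (common-f at J1 fixed by 5)
#4 |J1  (J1: bond 5 brought flow, rest push out)
#1 |TF1  (through TF1, causality passes straight; one stroke at TF1)
#3 |J2  (closing 0-jn rule on J2)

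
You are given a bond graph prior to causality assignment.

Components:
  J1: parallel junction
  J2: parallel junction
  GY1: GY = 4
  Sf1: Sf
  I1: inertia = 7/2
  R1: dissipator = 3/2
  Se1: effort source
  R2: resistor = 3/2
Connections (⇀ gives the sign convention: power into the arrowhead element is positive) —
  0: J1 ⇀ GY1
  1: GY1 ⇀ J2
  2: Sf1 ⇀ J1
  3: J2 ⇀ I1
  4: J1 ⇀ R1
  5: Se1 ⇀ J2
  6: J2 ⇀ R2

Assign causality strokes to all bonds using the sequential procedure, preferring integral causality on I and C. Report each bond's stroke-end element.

#2 →Sf1  (Sf1 (Sf) sets flow on bond)
#5 →J2  (source Se1 imposes e)
#1 →GY1  (J2: bond 5 brought effort, rest push out)
#3 →I1  (0-jn J2 has e-setter on 5)
#6 →R2  (J2 effort already set via bond 5)
#0 →GY1  (GY1: gyrator matches bond 1)
#4 →J1  (J1 needs exactly one e-in)

#0 →GY1
#1 →GY1
#2 →Sf1
#3 →I1
#4 →J1
#5 →J2
#6 →R2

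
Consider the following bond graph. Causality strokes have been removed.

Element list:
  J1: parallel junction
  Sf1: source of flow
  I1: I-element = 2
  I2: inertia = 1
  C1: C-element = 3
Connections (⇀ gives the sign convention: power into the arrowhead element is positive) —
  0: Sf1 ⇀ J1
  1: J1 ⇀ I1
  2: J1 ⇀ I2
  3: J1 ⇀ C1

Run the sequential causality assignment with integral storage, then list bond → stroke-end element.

b0 →Sf1  (source Sf1 imposes f)
b1 →I1  (I1 integral (f out))
b2 →I2  (I2 integral (f out))
b3 →J1  (closing 0-jn rule on J1)

b0 →Sf1
b1 →I1
b2 →I2
b3 →J1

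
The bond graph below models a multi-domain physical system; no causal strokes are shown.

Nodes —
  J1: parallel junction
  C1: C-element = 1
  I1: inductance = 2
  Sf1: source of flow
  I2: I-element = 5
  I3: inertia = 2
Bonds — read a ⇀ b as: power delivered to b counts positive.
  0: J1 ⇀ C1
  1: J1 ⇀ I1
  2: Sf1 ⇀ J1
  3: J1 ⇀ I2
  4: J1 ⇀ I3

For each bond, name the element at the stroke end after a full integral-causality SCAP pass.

#0 stroke→J1
#1 stroke→I1
#2 stroke→Sf1
#3 stroke→I2
#4 stroke→I3

β2 →Sf1  (Sf1 fixes flow; stroke at Sf1)
β0 →J1  (C1 outputs effort q/C1)
β1 →I1  (J1 effort already set via bond 0)
β3 →I2  (J1: bond 0 brought effort, rest push out)
β4 →I3  (common-e at J1 fixed by 0)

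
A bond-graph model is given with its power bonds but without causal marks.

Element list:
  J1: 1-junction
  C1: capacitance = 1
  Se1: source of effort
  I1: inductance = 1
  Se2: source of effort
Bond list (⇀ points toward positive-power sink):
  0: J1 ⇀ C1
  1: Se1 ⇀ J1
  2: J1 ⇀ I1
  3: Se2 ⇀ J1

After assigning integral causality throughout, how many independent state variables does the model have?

β1 stroke at J1  (Se1: effort source, stroke at far end)
β3 stroke at J1  (Se2 fixes effort; stroke away)
β0 stroke at J1  (prefer integral on C1)
β2 stroke at I1  (J1: last free bond brings flow in)

2  (C1, I1 all integral)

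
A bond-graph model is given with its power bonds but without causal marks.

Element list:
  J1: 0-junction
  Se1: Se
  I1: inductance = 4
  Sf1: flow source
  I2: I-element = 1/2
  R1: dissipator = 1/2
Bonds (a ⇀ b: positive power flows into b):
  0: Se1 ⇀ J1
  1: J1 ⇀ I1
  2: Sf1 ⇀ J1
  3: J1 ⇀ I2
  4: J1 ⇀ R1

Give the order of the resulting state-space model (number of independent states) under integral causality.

bond 0 |J1  (Se1 (Se) sets effort on bond)
bond 2 |Sf1  (Sf1 fixes flow; stroke at Sf1)
bond 1 |I1  (J1 effort already set via bond 0)
bond 3 |I2  (J1: bond 0 brought effort, rest push out)
bond 4 |R1  (J1 effort already set via bond 0)

2  (I1, I2 all integral)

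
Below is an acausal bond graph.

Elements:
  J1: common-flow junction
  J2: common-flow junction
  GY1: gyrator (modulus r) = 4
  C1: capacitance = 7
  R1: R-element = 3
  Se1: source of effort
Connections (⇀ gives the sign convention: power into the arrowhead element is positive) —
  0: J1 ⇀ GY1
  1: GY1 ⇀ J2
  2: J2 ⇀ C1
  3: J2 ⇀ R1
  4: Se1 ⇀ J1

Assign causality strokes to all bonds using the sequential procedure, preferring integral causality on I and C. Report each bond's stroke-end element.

β4 stroke→J1  (source Se1 imposes e)
β0 stroke→GY1  (J1 needs exactly one f-in)
β1 stroke→GY1  (GY1 both-in/both-out from 0)
β2 stroke→J2  (common-f at J2 fixed by 1)
β3 stroke→J2  (J2 flow already set via bond 1)

bond 0 |GY1
bond 1 |GY1
bond 2 |J2
bond 3 |J2
bond 4 |J1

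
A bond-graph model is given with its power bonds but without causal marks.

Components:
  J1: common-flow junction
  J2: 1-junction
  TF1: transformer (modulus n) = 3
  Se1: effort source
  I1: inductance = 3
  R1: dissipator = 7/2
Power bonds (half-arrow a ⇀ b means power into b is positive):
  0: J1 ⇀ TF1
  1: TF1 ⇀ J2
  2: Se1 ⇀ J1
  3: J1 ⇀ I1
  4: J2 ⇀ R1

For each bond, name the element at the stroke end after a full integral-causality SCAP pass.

bond 2 stroke→J1  (Se1 (Se) sets effort on bond)
bond 3 stroke→I1  (I1 integral (f out))
bond 0 stroke→J1  (J1 flow already set via bond 3)
bond 1 stroke→TF1  (TF1 one-in-one-out from 0)
bond 4 stroke→J2  (J2: bond 1 brought flow, rest push out)

β0 stroke at J1
β1 stroke at TF1
β2 stroke at J1
β3 stroke at I1
β4 stroke at J2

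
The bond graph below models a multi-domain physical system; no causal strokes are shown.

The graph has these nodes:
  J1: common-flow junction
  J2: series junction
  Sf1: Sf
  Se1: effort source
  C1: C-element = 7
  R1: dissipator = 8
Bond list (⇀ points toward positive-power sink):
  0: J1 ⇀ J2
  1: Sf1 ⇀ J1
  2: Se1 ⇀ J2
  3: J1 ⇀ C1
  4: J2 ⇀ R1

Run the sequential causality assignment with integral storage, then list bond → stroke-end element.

b1 |Sf1  (Sf1 (Sf) sets flow on bond)
b2 |J2  (Se1: effort source, stroke at far end)
b0 |J1  (J1 flow already set via bond 1)
b3 |J1  (common-f at J1 fixed by 1)
b4 |J2  (common-f at J2 fixed by 0)

b0 →J1
b1 →Sf1
b2 →J2
b3 →J1
b4 →J2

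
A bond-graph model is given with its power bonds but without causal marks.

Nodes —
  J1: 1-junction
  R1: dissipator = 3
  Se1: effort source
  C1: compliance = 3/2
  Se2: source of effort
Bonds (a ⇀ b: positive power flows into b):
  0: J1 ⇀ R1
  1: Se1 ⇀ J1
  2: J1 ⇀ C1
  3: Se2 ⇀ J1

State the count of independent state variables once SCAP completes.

β1 stroke→J1  (Se1: effort source, stroke at far end)
β3 stroke→J1  (source Se2 imposes e)
β2 stroke→J1  (prefer integral on C1)
β0 stroke→R1  (only one flow-in slot at J1)

1  (C1 all integral)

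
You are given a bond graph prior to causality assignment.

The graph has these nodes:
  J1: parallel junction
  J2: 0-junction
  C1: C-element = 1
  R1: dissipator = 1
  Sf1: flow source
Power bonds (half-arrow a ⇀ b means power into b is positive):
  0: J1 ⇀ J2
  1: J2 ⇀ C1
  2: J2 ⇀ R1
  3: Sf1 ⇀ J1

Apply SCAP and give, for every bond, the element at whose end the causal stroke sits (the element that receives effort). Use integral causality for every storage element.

bond 0 stroke at J1
bond 1 stroke at J2
bond 2 stroke at R1
bond 3 stroke at Sf1

#3 stroke→Sf1  (source Sf1 imposes f)
#0 stroke→J1  (only one effort-in slot at J1)
#1 stroke→J2  (C1 integral (e out))
#2 stroke→R1  (common-e at J2 fixed by 1)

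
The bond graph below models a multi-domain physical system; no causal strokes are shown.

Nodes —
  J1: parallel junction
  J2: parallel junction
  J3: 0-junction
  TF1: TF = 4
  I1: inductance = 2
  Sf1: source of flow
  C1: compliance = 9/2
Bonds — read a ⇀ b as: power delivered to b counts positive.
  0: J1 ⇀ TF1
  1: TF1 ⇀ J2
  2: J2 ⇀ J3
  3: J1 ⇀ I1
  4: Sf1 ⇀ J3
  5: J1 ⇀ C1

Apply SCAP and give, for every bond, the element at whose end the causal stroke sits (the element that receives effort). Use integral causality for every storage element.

β0 stroke→TF1
β1 stroke→J2
β2 stroke→J3
β3 stroke→I1
β4 stroke→Sf1
β5 stroke→J1

b4 |Sf1  (Sf1: flow source, stroke at near end)
b2 |J3  (J3: last free bond brings effort in)
b1 |J2  (J2: last free bond brings effort in)
b0 |TF1  (through TF1, causality passes straight; one stroke at TF1)
b3 |I1  (I1 integral (f out))
b5 |J1  (only one effort-in slot at J1)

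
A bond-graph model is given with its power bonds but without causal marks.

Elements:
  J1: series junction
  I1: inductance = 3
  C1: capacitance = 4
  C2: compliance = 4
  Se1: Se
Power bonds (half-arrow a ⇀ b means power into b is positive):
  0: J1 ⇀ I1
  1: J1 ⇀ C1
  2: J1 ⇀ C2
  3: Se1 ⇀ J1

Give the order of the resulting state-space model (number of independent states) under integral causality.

b3 stroke→J1  (Se1 (Se) sets effort on bond)
b0 stroke→I1  (I1 integral (f out))
b1 stroke→J1  (1-jn J1 has f-setter on 0)
b2 stroke→J1  (J1 flow already set via bond 0)

3  (C1, C2, I1 all integral)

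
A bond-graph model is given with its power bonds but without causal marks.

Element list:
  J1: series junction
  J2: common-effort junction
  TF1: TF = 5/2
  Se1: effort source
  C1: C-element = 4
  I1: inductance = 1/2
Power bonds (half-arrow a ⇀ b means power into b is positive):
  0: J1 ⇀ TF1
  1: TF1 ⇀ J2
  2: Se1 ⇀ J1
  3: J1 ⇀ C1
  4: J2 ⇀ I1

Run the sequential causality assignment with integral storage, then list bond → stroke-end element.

#0 →TF1
#1 →J2
#2 →J1
#3 →J1
#4 →I1

β2 stroke→J1  (source Se1 imposes e)
β3 stroke→J1  (prefer integral on C1)
β0 stroke→TF1  (J1: last free bond brings flow in)
β1 stroke→J2  (through TF1, causality passes straight; one stroke at TF1)
β4 stroke→I1  (0-jn J2 has e-setter on 1)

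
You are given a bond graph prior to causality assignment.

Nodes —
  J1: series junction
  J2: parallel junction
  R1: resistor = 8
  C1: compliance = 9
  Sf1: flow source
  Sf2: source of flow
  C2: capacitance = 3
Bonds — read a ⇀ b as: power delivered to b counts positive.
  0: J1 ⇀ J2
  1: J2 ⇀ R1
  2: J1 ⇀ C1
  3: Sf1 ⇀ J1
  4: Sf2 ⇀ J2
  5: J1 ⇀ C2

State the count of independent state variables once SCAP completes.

b3 |Sf1  (Sf1: flow source, stroke at near end)
b4 |Sf2  (Sf2 fixes flow; stroke at Sf2)
b0 |J1  (J1 flow already set via bond 3)
b2 |J1  (common-f at J1 fixed by 3)
b5 |J1  (common-f at J1 fixed by 3)
b1 |J2  (J2 needs exactly one e-in)

2  (C1, C2 all integral)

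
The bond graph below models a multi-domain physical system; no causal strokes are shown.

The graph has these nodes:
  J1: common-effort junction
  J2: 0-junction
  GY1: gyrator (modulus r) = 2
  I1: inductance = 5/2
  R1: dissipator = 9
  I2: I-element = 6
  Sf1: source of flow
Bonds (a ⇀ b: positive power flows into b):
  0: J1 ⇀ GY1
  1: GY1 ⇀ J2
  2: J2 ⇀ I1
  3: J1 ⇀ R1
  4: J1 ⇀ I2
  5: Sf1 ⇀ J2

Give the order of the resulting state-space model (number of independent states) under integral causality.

β5 stroke→Sf1  (Sf1 (Sf) sets flow on bond)
β2 stroke→I1  (I1 integral (f out))
β1 stroke→J2  (closing 0-jn rule on J2)
β0 stroke→J1  (through GY1, causality inverts; strokes same side of GY1)
β3 stroke→R1  (common-e at J1 fixed by 0)
β4 stroke→I2  (J1: bond 0 brought effort, rest push out)

2  (I1, I2 all integral)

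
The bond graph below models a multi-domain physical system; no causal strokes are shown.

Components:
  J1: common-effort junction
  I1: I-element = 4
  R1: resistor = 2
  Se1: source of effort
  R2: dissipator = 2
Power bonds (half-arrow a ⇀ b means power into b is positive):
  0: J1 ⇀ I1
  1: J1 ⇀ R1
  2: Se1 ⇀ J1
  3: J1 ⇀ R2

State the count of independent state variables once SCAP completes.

1  (I1 all integral)

β2 |J1  (source Se1 imposes e)
β0 |I1  (J1: bond 2 brought effort, rest push out)
β1 |R1  (common-e at J1 fixed by 2)
β3 |R2  (common-e at J1 fixed by 2)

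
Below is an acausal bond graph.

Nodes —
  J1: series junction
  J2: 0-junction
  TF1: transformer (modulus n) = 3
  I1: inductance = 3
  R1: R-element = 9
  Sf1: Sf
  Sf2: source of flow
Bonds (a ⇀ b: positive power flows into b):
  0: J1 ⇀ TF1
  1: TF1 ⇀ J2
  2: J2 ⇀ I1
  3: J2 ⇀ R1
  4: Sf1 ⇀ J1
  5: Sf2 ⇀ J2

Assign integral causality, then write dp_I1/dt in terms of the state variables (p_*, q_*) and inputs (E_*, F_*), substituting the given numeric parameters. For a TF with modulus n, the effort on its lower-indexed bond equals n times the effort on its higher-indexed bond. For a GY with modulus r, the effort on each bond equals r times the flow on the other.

bond 4 stroke at Sf1  (Sf1 fixes flow; stroke at Sf1)
bond 5 stroke at Sf2  (Sf2 (Sf) sets flow on bond)
bond 0 stroke at J1  (common-f at J1 fixed by 4)
bond 1 stroke at TF1  (TF TF1: opposite of bond 0)
bond 2 stroke at I1  (I1 integral (f out))
bond 3 stroke at J2  (only one effort-in slot at J2)

dp_I1/dt = 27*F_Sf1 + 9*F_Sf2 - 3*p_I1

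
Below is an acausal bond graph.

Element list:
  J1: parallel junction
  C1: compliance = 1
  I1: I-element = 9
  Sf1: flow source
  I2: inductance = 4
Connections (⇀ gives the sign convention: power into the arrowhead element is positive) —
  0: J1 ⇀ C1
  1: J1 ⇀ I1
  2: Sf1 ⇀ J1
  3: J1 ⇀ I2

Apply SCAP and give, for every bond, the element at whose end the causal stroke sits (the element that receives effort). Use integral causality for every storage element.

β2 →Sf1  (Sf1 (Sf) sets flow on bond)
β0 →J1  (prefer integral on C1)
β1 →I1  (J1: bond 0 brought effort, rest push out)
β3 →I2  (J1: bond 0 brought effort, rest push out)

#0 stroke at J1
#1 stroke at I1
#2 stroke at Sf1
#3 stroke at I2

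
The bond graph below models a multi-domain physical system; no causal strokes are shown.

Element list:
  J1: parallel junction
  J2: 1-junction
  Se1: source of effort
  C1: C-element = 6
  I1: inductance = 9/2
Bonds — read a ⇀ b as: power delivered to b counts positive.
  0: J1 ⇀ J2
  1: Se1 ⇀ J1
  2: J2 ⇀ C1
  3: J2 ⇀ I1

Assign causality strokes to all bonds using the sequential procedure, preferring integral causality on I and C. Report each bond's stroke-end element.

b0 →J2
b1 →J1
b2 →J2
b3 →I1

b1 stroke→J1  (source Se1 imposes e)
b0 stroke→J2  (0-jn J1 has e-setter on 1)
b2 stroke→J2  (C1 integral (e out))
b3 stroke→I1  (only one flow-in slot at J2)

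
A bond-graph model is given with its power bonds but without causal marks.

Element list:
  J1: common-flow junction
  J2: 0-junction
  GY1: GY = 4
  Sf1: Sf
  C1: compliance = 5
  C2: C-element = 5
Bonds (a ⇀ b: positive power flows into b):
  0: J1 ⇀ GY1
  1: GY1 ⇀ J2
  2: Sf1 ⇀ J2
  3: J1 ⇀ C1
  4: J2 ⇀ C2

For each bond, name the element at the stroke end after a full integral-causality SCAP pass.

#2 |Sf1  (Sf1 fixes flow; stroke at Sf1)
#3 |J1  (C1 outputs effort q/C1)
#0 |GY1  (only one flow-in slot at J1)
#1 |GY1  (GY1: gyrator matches bond 0)
#4 |J2  (closing 0-jn rule on J2)

β0 stroke at GY1
β1 stroke at GY1
β2 stroke at Sf1
β3 stroke at J1
β4 stroke at J2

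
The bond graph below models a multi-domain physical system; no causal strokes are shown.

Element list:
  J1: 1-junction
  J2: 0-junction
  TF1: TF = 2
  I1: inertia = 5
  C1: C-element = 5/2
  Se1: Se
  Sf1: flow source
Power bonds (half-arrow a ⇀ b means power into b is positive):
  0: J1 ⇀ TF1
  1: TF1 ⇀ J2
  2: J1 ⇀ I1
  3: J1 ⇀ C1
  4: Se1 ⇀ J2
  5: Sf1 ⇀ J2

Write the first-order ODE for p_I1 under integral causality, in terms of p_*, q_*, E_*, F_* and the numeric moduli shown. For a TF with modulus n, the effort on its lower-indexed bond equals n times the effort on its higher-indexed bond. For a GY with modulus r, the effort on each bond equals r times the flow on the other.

dp_I1/dt = -2*E_Se1 - 2*q_C1/5

bond 4 stroke→J2  (Se1: effort source, stroke at far end)
bond 5 stroke→Sf1  (source Sf1 imposes f)
bond 1 stroke→TF1  (J2: bond 4 brought effort, rest push out)
bond 0 stroke→J1  (TF1: transformer flips bond 1)
bond 2 stroke→I1  (I1 integral (f out))
bond 3 stroke→J1  (1-jn J1 has f-setter on 2)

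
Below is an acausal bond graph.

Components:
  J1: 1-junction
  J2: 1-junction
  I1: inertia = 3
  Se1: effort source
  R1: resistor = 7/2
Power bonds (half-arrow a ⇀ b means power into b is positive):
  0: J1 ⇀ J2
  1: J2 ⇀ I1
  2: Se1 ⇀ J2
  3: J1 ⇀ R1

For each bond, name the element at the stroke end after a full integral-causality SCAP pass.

bond 0 |J2
bond 1 |I1
bond 2 |J2
bond 3 |J1

bond 2 stroke→J2  (Se1 (Se) sets effort on bond)
bond 1 stroke→I1  (prefer integral on I1)
bond 0 stroke→J2  (J2 flow already set via bond 1)
bond 3 stroke→J1  (J1 flow already set via bond 0)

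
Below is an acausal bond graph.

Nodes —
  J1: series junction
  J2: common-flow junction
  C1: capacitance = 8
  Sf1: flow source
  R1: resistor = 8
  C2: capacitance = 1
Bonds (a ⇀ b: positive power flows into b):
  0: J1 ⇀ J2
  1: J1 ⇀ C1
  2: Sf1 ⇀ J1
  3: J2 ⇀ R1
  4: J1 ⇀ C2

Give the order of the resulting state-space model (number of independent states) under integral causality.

#2 |Sf1  (Sf1 fixes flow; stroke at Sf1)
#0 |J1  (J1 flow already set via bond 2)
#1 |J1  (J1: bond 2 brought flow, rest push out)
#4 |J1  (common-f at J1 fixed by 2)
#3 |J2  (J2: bond 0 brought flow, rest push out)

2  (C1, C2 all integral)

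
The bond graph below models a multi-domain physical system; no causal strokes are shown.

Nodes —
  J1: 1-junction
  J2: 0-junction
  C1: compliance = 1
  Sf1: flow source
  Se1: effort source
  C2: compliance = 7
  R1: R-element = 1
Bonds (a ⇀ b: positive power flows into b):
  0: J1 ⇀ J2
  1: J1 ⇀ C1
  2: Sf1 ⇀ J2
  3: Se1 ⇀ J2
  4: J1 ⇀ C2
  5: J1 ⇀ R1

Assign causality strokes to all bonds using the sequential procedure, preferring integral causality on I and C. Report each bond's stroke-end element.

β0 |J1
β1 |J1
β2 |Sf1
β3 |J2
β4 |J1
β5 |R1

β2 |Sf1  (Sf1 fixes flow; stroke at Sf1)
β3 |J2  (Se1: effort source, stroke at far end)
β0 |J1  (J2: bond 3 brought effort, rest push out)
β1 |J1  (C1: C, integral causality)
β4 |J1  (C2 integral (e out))
β5 |R1  (J1 needs exactly one f-in)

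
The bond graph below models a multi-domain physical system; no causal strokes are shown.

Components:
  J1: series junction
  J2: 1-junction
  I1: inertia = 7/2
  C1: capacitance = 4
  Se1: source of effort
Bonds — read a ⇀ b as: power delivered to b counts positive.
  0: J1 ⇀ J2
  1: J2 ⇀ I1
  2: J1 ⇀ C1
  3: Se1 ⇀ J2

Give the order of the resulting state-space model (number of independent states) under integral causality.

bond 3 |J2  (source Se1 imposes e)
bond 1 |I1  (I1 integral (f out))
bond 0 |J2  (J2: bond 1 brought flow, rest push out)
bond 2 |J1  (J1 flow already set via bond 0)

2  (C1, I1 all integral)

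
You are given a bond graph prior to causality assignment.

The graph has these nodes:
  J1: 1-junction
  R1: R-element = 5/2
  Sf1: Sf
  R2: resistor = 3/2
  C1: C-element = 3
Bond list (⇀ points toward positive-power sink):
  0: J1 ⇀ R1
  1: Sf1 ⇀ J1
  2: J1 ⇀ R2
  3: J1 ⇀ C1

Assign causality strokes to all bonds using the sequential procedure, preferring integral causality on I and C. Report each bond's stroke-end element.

bond 1 stroke→Sf1  (Sf1 (Sf) sets flow on bond)
bond 0 stroke→J1  (J1 flow already set via bond 1)
bond 2 stroke→J1  (J1 flow already set via bond 1)
bond 3 stroke→J1  (J1: bond 1 brought flow, rest push out)

β0 |J1
β1 |Sf1
β2 |J1
β3 |J1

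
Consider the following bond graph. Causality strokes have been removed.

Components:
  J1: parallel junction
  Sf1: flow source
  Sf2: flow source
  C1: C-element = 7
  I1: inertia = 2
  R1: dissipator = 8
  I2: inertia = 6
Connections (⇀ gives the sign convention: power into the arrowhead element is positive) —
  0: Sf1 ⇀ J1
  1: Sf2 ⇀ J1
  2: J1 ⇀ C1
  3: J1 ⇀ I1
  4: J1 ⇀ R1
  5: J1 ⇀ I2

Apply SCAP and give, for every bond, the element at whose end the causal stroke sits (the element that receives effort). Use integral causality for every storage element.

β0 →Sf1
β1 →Sf2
β2 →J1
β3 →I1
β4 →R1
β5 →I2

bond 0 |Sf1  (source Sf1 imposes f)
bond 1 |Sf2  (Sf2: flow source, stroke at near end)
bond 2 |J1  (C1 outputs effort q/C1)
bond 3 |I1  (0-jn J1 has e-setter on 2)
bond 4 |R1  (0-jn J1 has e-setter on 2)
bond 5 |I2  (J1 effort already set via bond 2)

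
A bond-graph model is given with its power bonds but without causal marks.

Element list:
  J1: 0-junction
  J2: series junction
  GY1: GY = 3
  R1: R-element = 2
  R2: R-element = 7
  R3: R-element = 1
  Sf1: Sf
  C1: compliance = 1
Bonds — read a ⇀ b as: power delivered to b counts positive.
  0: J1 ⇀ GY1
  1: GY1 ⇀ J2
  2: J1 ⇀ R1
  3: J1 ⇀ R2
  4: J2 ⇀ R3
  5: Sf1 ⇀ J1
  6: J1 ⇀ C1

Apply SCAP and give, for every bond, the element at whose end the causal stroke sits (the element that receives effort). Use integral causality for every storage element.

b5 stroke at Sf1  (source Sf1 imposes f)
b6 stroke at J1  (prefer integral on C1)
b0 stroke at GY1  (0-jn J1 has e-setter on 6)
b2 stroke at R1  (common-e at J1 fixed by 6)
b3 stroke at R2  (J1: bond 6 brought effort, rest push out)
b1 stroke at GY1  (GY GY1: same side as bond 0)
b4 stroke at J2  (common-f at J2 fixed by 1)

#0 stroke→GY1
#1 stroke→GY1
#2 stroke→R1
#3 stroke→R2
#4 stroke→J2
#5 stroke→Sf1
#6 stroke→J1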